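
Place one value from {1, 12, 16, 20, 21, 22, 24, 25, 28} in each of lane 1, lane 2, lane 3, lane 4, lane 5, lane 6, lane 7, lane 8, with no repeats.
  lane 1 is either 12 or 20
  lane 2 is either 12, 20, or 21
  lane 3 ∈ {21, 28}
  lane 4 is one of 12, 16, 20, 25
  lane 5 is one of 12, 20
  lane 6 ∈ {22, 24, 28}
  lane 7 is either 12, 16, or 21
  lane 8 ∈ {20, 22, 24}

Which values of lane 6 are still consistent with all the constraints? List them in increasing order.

22, 24

The 8 variables together cover exactly {12, 16, 20, 21, 22, 24, 25, 28} — 8 values for 8 variables — and 25 appears only in lane 4's list, so lane 4 = 25.
Among the 7 still-open variables, 16 fits only lane 7 (and all 7 values in {12, 16, 20, 21, 22, 24, 28} must be used), so lane 7 = 16.
lane 1 and lane 5 share exactly the 2 values {12, 20}; by pigeonhole those values go to them, so strike 12, 20 from lane 2, lane 8.
That leaves lane 2 = 21. Remove 21 from lane 3.
That leaves lane 3 = 28. Eliminate 28 elsewhere: lane 6.
No further eliminations apply; lane 6 can still be any of 22, 24.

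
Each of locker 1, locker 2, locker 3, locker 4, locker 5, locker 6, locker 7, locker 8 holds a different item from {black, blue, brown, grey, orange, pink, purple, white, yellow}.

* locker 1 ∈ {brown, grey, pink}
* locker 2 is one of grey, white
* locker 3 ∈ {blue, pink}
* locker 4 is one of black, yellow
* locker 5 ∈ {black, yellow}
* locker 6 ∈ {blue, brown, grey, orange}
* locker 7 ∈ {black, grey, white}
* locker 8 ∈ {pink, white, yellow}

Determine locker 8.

Among the 8 variables, orange fits only locker 6 (and all 8 values in {black, blue, brown, grey, orange, pink, white, yellow} must be used), so locker 6 = orange.
The 7 still-open variables together cover exactly {black, blue, brown, grey, pink, white, yellow} — 7 values for 7 variables — and blue appears only in locker 3's list, so locker 3 = blue.
The 6 still-open variables draw from only 6 values {black, brown, grey, pink, white, yellow}, so each is used; only locker 1 can be brown, hence locker 1 = brown.
The 5 still-open variables together cover exactly {black, grey, pink, white, yellow} — 5 values for 5 variables — and pink appears only in locker 8's list, so locker 8 = pink.

pink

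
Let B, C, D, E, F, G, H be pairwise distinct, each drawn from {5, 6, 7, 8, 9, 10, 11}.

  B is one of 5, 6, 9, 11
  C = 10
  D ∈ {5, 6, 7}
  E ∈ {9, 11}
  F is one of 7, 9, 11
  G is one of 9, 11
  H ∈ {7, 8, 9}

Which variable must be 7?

C has just one choice, so C = 10.
The 6 still-open variables together cover exactly {5, 6, 7, 8, 9, 11} — 6 values for 6 variables — and 8 appears only in H's list, so H = 8.
E and G between them cover only {9, 11} — a naked pair. Remove those values from B, F.
So 7 goes to F.

F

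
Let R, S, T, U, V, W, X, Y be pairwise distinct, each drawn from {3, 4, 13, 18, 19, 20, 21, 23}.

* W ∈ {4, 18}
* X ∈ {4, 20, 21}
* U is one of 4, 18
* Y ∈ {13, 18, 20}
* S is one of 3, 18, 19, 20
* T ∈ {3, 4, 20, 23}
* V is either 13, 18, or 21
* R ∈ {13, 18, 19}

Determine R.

19

Among the 8 variables, 23 fits only T (and all 8 values in {3, 4, 13, 18, 19, 20, 21, 23} must be used), so T = 23.
The 7 still-open variables together cover exactly {3, 4, 13, 18, 19, 20, 21} — 7 values for 7 variables — and 3 appears only in S's list, so S = 3.
The 6 still-open variables draw from only 6 values {4, 13, 18, 19, 20, 21}, so each is used; only R can be 19, hence R = 19.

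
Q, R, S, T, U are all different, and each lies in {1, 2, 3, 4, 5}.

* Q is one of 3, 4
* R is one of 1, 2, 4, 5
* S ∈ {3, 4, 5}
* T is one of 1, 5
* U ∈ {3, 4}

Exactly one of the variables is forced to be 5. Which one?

S

The 5 variables draw from only 5 values {1, 2, 3, 4, 5}, so each is used; only R can be 2, hence R = 2.
The 4 still-open variables draw from only 4 values {1, 3, 4, 5}, so each is used; only T can be 1, hence T = 1.
The 3 still-open variables draw from only 3 values {3, 4, 5}, so each is used; only S can be 5, hence S = 5.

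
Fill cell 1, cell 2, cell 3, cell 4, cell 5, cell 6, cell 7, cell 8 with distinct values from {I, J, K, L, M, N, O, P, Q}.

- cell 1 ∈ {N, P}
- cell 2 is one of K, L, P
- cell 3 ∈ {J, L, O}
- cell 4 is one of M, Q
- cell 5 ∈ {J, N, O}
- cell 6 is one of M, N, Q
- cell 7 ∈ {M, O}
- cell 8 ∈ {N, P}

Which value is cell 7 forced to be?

Among the 8 variables, K fits only cell 2 (and all 8 values in {J, K, L, M, N, O, P, Q} must be used), so cell 2 = K.
The 7 still-open variables together cover exactly {J, L, M, N, O, P, Q} — 7 values for 7 variables — and L appears only in cell 3's list, so cell 3 = L.
The 6 still-open variables draw from only 6 values {J, M, N, O, P, Q}, so each is used; only cell 5 can be J, hence cell 5 = J.
Among the 5 still-open variables, O fits only cell 7 (and all 5 values in {M, N, O, P, Q} must be used), so cell 7 = O.

O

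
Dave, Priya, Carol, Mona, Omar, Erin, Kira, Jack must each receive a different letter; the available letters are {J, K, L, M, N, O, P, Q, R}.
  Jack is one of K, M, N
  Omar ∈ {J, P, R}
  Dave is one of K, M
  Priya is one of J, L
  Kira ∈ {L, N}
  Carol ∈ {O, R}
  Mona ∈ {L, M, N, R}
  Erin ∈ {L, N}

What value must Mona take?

Among the 8 variables, O fits only Carol (and all 8 values in {J, K, L, M, N, O, P, R} must be used), so Carol = O.
The 7 still-open variables draw from only 7 values {J, K, L, M, N, P, R}, so each is used; only Omar can be P, hence Omar = P.
Among the 6 still-open variables, J fits only Priya (and all 6 values in {J, K, L, M, N, R} must be used), so Priya = J.
Among the 5 still-open variables, R fits only Mona (and all 5 values in {K, L, M, N, R} must be used), so Mona = R.

R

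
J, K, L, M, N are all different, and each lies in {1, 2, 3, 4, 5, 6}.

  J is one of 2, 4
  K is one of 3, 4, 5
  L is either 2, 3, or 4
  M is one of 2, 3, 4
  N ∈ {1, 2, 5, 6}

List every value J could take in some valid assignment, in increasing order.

2, 4

J, L, M share exactly the 3 values {2, 3, 4}; by pigeonhole those values go to them, so strike 2, 3, 4 from K, N.
K's domain is down to {5}, so K = 5. Strike 5 from N.
No further eliminations apply; J can still be any of 2, 4.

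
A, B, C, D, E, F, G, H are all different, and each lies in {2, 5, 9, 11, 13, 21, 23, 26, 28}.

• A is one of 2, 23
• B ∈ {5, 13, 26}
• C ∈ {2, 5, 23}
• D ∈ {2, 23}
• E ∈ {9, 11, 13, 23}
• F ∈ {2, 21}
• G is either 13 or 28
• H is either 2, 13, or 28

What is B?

The 2 variables A and D are confined to {2, 23}, which locks those values in; drop them from C, E, F, H.
C's domain is down to {5}, so C = 5. So B can't be 5.
F must be 21 (only option left).
G and H between them cover only {13, 28} — a naked pair. Remove those values from B, E.
So B = 26.

26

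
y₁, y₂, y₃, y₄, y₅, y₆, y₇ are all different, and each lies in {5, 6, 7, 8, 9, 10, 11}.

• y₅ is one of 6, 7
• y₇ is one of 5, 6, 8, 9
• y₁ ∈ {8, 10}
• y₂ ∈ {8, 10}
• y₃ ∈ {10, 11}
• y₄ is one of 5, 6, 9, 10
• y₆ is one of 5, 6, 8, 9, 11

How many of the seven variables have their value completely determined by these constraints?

2

The 7 variables together cover exactly {5, 6, 7, 8, 9, 10, 11} — 7 values for 7 variables — and 7 appears only in y₅'s list, so y₅ = 7.
y₁ and y₂ share exactly the 2 values {8, 10}; by pigeonhole those values go to them, so strike 8, 10 from y₃, y₄, y₆, y₇.
y₃ has just one choice, so y₃ = 11. Strike 11 from y₆.
Determined: y₃=11, y₅=7. The other variables each still have more than one consistent value. That makes 2.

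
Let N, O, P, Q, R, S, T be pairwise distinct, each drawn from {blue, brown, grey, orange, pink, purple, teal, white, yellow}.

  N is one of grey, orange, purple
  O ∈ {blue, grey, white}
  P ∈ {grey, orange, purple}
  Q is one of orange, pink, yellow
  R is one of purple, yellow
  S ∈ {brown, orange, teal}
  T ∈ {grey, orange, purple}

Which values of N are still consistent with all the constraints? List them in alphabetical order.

N, P, T share exactly the 3 values {grey, orange, purple}; by pigeonhole those values go to them, so strike grey, orange, purple from O, Q, R, S.
R must be yellow (only option left). So Q can't be yellow.
Q's domain is down to {pink}, so Q = pink.
No further eliminations apply; N can still be any of grey, orange, purple.

grey, orange, purple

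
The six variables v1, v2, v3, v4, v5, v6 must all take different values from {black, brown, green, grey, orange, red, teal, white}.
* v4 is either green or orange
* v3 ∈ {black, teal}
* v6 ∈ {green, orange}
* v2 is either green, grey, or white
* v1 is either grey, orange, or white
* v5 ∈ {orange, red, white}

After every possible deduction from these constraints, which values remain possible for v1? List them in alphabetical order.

The 2 variables v4 and v6 are confined to {green, orange}, which locks those values in; drop them from v1, v2, v5.
v1 and v2 between them cover only {grey, white} — a naked pair. Remove those values from v5.
That leaves v5 = red.
No further eliminations apply; v1 can still be any of grey, white.

grey, white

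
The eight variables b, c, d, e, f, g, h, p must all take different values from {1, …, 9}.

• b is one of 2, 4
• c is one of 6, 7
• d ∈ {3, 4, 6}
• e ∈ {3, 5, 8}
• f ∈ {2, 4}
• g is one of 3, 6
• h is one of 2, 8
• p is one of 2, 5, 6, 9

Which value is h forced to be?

The 8 variables draw from only 8 values {2, 3, 4, 5, 6, 7, 8, 9}, so each is used; only c can be 7, hence c = 7.
Among the 7 still-open variables, 9 fits only p (and all 7 values in {2, 3, 4, 5, 6, 8, 9} must be used), so p = 9.
The 6 still-open variables together cover exactly {2, 3, 4, 5, 6, 8} — 6 values for 6 variables — and 5 appears only in e's list, so e = 5.
Among the 5 still-open variables, 8 fits only h (and all 5 values in {2, 3, 4, 6, 8} must be used), so h = 8.

8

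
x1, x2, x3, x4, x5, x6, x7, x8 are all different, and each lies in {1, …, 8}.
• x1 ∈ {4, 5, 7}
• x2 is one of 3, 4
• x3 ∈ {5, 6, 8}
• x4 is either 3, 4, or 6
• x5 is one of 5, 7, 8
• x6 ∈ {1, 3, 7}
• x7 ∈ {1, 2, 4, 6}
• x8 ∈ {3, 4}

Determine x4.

6

The 8 variables together cover exactly {1, 2, 3, 4, 5, 6, 7, 8} — 8 values for 8 variables — and 2 appears only in x7's list, so x7 = 2.
Among the 7 still-open variables, 1 fits only x6 (and all 7 values in {1, 3, 4, 5, 6, 7, 8} must be used), so x6 = 1.
x2 and x8 share exactly the 2 values {3, 4}; by pigeonhole those values go to them, so strike 3, 4 from x1, x4.
So x4 = 6.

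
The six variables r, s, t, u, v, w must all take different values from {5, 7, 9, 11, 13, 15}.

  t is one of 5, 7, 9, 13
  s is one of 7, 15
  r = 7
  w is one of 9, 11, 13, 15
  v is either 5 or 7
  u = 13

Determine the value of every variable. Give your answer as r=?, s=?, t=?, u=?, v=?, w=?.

r must be 7 (only option left). Strike 7 from s, t, v.
s must be 15 (only option left). Strike 15 from w.
u must be 13 (only option left). Strike 13 from t, w.
v has just one choice, so v = 5. Eliminate 5 elsewhere: t.
t has just one choice, so t = 9. Eliminate 9 elsewhere: w.
That leaves w = 11.

r=7, s=15, t=9, u=13, v=5, w=11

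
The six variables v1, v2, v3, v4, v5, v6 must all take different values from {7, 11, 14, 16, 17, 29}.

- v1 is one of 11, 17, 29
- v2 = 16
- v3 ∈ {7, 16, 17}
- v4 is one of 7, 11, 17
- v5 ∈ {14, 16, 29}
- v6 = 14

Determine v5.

v2 has just one choice, so v2 = 16. Eliminate 16 elsewhere: v3, v5.
v6 must be 14 (only option left). Strike 14 from v5.
So v5 = 29.

29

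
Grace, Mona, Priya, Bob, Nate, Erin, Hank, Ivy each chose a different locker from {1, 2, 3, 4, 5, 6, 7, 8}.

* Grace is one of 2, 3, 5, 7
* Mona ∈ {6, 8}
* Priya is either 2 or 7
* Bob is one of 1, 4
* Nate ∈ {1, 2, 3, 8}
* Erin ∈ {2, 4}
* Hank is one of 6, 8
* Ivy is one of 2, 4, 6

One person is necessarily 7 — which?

Priya

The 8 variables together cover exactly {1, 2, 3, 4, 5, 6, 7, 8} — 8 values for 8 variables — and 5 appears only in Grace's list, so Grace = 5.
Among the 7 still-open variables, 3 fits only Nate (and all 7 values in {1, 2, 3, 4, 6, 7, 8} must be used), so Nate = 3.
Among the 6 still-open variables, 1 fits only Bob (and all 6 values in {1, 2, 4, 6, 7, 8} must be used), so Bob = 1.
Among the 5 still-open variables, 7 fits only Priya (and all 5 values in {2, 4, 6, 7, 8} must be used), so Priya = 7.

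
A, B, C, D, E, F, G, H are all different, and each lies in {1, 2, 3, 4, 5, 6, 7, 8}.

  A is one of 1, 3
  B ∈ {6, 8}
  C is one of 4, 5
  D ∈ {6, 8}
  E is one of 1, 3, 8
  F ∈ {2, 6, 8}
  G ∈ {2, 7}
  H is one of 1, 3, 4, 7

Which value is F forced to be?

2

Among the 8 variables, 5 fits only C (and all 8 values in {1, 2, 3, 4, 5, 6, 7, 8} must be used), so C = 5.
Among the 7 still-open variables, 4 fits only H (and all 7 values in {1, 2, 3, 4, 6, 7, 8} must be used), so H = 4.
The 6 still-open variables together cover exactly {1, 2, 3, 6, 7, 8} — 6 values for 6 variables — and 7 appears only in G's list, so G = 7.
The 5 still-open variables draw from only 5 values {1, 2, 3, 6, 8}, so each is used; only F can be 2, hence F = 2.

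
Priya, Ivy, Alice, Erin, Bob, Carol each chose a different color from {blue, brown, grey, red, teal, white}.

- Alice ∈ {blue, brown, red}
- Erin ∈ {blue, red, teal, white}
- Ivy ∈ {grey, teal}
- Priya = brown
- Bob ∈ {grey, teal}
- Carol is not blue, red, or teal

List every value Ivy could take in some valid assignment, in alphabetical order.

grey, teal

Priya's domain is down to {brown}, so Priya = brown. Eliminate brown elsewhere: Alice, Carol.
The 2 variables Ivy and Bob are confined to {grey, teal}, which locks those values in; drop them from Erin, Carol.
Carol has just one choice, so Carol = white. So Erin can't be white.
No further eliminations apply; Ivy can still be any of grey, teal.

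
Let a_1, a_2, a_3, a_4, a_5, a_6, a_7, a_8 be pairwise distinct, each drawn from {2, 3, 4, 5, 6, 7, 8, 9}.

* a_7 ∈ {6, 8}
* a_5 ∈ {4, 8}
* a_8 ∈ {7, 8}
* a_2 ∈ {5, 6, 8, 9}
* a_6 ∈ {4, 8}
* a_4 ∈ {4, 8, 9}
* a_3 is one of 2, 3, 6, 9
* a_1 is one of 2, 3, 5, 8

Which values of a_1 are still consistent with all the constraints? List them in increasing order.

The 8 variables together cover exactly {2, 3, 4, 5, 6, 7, 8, 9} — 8 values for 8 variables — and 7 appears only in a_8's list, so a_8 = 7.
The 2 variables a_5 and a_6 are confined to {4, 8}, which locks those values in; drop them from a_1, a_2, a_4, a_7.
a_4 must be 9 (only option left). So a_2, a_3 can't be 9.
a_7 has just one choice, so a_7 = 6. Eliminate 6 elsewhere: a_2, a_3.
a_2 has just one choice, so a_2 = 5. Strike 5 from a_1.
No further eliminations apply; a_1 can still be any of 2, 3.

2, 3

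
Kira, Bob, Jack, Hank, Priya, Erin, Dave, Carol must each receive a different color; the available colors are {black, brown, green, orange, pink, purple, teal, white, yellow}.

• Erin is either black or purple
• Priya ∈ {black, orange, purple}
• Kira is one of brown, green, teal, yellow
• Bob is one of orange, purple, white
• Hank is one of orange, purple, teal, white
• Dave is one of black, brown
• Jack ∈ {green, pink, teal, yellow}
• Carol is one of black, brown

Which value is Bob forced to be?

white

The 2 variables Dave and Carol are confined to {black, brown}, which locks those values in; drop them from Kira, Priya, Erin.
Erin must be purple (only option left). So Bob, Hank, Priya can't be purple.
Priya has just one choice, so Priya = orange. Eliminate orange elsewhere: Bob, Hank.
So Bob = white.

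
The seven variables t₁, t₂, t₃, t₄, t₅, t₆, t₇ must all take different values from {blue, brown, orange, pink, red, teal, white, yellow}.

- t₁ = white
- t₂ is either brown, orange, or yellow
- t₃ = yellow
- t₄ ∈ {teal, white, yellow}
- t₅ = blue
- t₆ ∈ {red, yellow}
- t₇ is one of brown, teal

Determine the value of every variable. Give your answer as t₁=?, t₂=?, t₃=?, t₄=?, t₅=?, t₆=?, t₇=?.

t₁ must be white (only option left). Eliminate white elsewhere: t₄.
t₃ must be yellow (only option left). Strike yellow from t₂, t₄, t₆.
That leaves t₄ = teal. Remove teal from t₇.
That leaves t₅ = blue.
That leaves t₆ = red.
t₇ has just one choice, so t₇ = brown. Remove brown from t₂.
That leaves t₂ = orange.

t₁=white, t₂=orange, t₃=yellow, t₄=teal, t₅=blue, t₆=red, t₇=brown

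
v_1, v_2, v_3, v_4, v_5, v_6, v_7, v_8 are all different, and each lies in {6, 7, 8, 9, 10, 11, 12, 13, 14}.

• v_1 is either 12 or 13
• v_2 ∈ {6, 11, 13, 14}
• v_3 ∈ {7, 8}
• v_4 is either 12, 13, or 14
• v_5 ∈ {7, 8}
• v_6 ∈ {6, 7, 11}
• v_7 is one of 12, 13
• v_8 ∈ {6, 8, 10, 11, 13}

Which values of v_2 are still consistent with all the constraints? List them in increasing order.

The 8 variables draw from only 8 values {6, 7, 8, 10, 11, 12, 13, 14}, so each is used; only v_8 can be 10, hence v_8 = 10.
v_1 and v_7 between them cover only {12, 13} — a naked pair. Remove those values from v_2, v_4.
v_4's domain is down to {14}, so v_4 = 14. Remove 14 from v_2.
v_3 and v_5 share exactly the 2 values {7, 8}; by pigeonhole those values go to them, so strike 7, 8 from v_6.
No further eliminations apply; v_2 can still be any of 6, 11.

6, 11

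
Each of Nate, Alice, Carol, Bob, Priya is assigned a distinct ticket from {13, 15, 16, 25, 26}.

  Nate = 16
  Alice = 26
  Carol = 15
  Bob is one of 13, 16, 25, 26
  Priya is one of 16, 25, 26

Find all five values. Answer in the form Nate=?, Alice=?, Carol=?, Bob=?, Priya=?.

Nate=16, Alice=26, Carol=15, Bob=13, Priya=25

Nate's domain is down to {16}, so Nate = 16. So Bob, Priya can't be 16.
Alice has just one choice, so Alice = 26. Strike 26 from Bob, Priya.
Carol's domain is down to {15}, so Carol = 15.
That leaves Priya = 25. So Bob can't be 25.
Bob has just one choice, so Bob = 13.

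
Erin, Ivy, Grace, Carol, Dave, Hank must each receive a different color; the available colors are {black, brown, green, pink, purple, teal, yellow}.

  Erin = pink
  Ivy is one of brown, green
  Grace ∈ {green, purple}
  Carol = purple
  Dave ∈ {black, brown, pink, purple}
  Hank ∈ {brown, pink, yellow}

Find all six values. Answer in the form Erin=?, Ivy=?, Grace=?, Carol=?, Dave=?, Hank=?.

Erin=pink, Ivy=brown, Grace=green, Carol=purple, Dave=black, Hank=yellow

Erin has just one choice, so Erin = pink. Remove pink from Dave, Hank.
Carol must be purple (only option left). So Grace, Dave can't be purple.
Grace has just one choice, so Grace = green. Strike green from Ivy.
Ivy must be brown (only option left). So Dave, Hank can't be brown.
Dave must be black (only option left).
Hank has just one choice, so Hank = yellow.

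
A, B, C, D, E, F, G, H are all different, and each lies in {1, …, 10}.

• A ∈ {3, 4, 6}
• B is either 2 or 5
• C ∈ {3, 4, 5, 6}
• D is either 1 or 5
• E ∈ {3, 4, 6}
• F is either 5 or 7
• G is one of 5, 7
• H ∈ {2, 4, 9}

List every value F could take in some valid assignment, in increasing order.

5, 7

Among the 8 variables, 1 fits only D (and all 8 values in {1, 2, 3, 4, 5, 6, 7, 9} must be used), so D = 1.
Among the 7 still-open variables, 9 fits only H (and all 7 values in {2, 3, 4, 5, 6, 7, 9} must be used), so H = 9.
The 6 still-open variables together cover exactly {2, 3, 4, 5, 6, 7} — 6 values for 6 variables — and 2 appears only in B's list, so B = 2.
The 2 variables F and G are confined to {5, 7}, which locks those values in; drop them from C.
No further eliminations apply; F can still be any of 5, 7.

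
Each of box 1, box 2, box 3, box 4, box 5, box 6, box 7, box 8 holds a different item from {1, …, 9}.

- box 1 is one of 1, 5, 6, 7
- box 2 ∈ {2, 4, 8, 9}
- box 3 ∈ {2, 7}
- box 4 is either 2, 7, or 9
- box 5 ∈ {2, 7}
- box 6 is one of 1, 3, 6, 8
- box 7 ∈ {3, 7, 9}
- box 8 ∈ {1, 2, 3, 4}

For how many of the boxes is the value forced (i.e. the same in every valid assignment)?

2

The 2 variables box 3 and box 5 are confined to {2, 7}, which locks those values in; drop them from box 1, box 2, box 4, box 7, box 8.
box 4 must be 9 (only option left). Strike 9 from box 2, box 7.
box 7 must be 3 (only option left). Strike 3 from box 6, box 8.
Determined: box 4=9, box 7=3. The other boxes each still have more than one consistent value. That makes 2.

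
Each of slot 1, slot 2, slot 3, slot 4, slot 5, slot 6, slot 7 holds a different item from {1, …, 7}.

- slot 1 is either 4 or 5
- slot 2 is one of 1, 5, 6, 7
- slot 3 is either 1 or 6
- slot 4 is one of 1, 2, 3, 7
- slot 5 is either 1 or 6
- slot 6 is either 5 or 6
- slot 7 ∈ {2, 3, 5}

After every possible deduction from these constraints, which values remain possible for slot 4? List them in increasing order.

2, 3

The 7 variables together cover exactly {1, 2, 3, 4, 5, 6, 7} — 7 values for 7 variables — and 4 appears only in slot 1's list, so slot 1 = 4.
slot 3 and slot 5 share exactly the 2 values {1, 6}; by pigeonhole those values go to them, so strike 1, 6 from slot 2, slot 4, slot 6.
slot 6 has just one choice, so slot 6 = 5. So slot 2, slot 7 can't be 5.
slot 2 must be 7 (only option left). Strike 7 from slot 4.
No further eliminations apply; slot 4 can still be any of 2, 3.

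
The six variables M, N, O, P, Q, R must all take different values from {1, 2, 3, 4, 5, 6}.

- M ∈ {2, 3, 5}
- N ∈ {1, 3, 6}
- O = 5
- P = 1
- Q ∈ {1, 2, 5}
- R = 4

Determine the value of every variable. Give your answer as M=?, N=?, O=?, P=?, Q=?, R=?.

M=3, N=6, O=5, P=1, Q=2, R=4

O has just one choice, so O = 5. So M, Q can't be 5.
That leaves P = 1. So N, Q can't be 1.
Q must be 2 (only option left). Eliminate 2 elsewhere: M.
R has just one choice, so R = 4.
M must be 3 (only option left). Strike 3 from N.
That leaves N = 6.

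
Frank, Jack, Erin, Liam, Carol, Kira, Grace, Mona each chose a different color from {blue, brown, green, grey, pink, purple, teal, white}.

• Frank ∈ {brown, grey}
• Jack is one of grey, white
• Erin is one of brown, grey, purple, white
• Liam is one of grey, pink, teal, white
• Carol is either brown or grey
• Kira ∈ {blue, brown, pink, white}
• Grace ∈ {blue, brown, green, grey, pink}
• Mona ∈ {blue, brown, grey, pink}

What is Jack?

white

Among the 8 variables, green fits only Grace (and all 8 values in {blue, brown, green, grey, pink, purple, teal, white} must be used), so Grace = green.
The 7 still-open variables together cover exactly {blue, brown, grey, pink, purple, teal, white} — 7 values for 7 variables — and purple appears only in Erin's list, so Erin = purple.
The 6 still-open variables draw from only 6 values {blue, brown, grey, pink, teal, white}, so each is used; only Liam can be teal, hence Liam = teal.
Frank and Carol share exactly the 2 values {brown, grey}; by pigeonhole those values go to them, so strike brown, grey from Jack, Kira, Mona.
So Jack = white.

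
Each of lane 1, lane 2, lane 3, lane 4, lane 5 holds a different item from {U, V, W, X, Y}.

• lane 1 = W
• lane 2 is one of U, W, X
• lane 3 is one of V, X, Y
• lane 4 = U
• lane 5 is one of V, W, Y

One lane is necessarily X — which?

lane 1's domain is down to {W}, so lane 1 = W. Remove W from lane 2, lane 5.
lane 4 must be U (only option left). Eliminate U elsewhere: lane 2.
So X goes to lane 2.

lane 2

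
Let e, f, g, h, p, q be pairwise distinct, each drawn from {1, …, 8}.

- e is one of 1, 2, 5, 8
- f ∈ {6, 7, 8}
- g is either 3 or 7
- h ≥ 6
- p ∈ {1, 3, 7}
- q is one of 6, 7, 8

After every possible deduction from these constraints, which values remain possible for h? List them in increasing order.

6, 7, 8

The 3 variables f, h, q are confined to {6, 7, 8}, which locks those values in; drop them from e, g, p.
g's domain is down to {3}, so g = 3. Eliminate 3 elsewhere: p.
p's domain is down to {1}, so p = 1. Eliminate 1 elsewhere: e.
No further eliminations apply; h can still be any of 6, 7, 8.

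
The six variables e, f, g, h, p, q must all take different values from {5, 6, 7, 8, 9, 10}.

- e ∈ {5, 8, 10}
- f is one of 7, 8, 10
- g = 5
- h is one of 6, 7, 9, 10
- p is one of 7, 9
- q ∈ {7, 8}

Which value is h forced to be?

6

g must be 5 (only option left). Strike 5 from e.
The 5 still-open variables together cover exactly {6, 7, 8, 9, 10} — 5 values for 5 variables — and 6 appears only in h's list, so h = 6.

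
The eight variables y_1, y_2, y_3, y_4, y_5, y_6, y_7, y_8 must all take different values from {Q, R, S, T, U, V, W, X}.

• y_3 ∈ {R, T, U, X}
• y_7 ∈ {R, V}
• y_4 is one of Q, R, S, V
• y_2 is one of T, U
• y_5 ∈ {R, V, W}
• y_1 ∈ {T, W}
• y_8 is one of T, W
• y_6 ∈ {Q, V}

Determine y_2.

The 8 variables together cover exactly {Q, R, S, T, U, V, W, X} — 8 values for 8 variables — and S appears only in y_4's list, so y_4 = S.
The 7 still-open variables draw from only 7 values {Q, R, T, U, V, W, X}, so each is used; only y_6 can be Q, hence y_6 = Q.
The 6 still-open variables together cover exactly {R, T, U, V, W, X} — 6 values for 6 variables — and X appears only in y_3's list, so y_3 = X.
The 5 still-open variables draw from only 5 values {R, T, U, V, W}, so each is used; only y_2 can be U, hence y_2 = U.

U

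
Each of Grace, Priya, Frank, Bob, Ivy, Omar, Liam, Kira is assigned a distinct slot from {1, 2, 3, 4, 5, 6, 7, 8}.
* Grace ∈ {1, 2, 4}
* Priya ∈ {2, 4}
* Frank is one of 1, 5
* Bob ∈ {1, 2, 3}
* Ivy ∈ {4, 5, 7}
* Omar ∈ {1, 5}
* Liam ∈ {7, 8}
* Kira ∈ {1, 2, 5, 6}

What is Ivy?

Among the 8 variables, 3 fits only Bob (and all 8 values in {1, 2, 3, 4, 5, 6, 7, 8} must be used), so Bob = 3.
The 7 still-open variables together cover exactly {1, 2, 4, 5, 6, 7, 8} — 7 values for 7 variables — and 6 appears only in Kira's list, so Kira = 6.
The 6 still-open variables together cover exactly {1, 2, 4, 5, 7, 8} — 6 values for 6 variables — and 8 appears only in Liam's list, so Liam = 8.
Among the 5 still-open variables, 7 fits only Ivy (and all 5 values in {1, 2, 4, 5, 7} must be used), so Ivy = 7.

7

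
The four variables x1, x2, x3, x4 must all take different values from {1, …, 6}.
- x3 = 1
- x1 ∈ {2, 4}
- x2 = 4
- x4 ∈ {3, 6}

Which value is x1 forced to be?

x2 must be 4 (only option left). Strike 4 from x1.
So x1 = 2.

2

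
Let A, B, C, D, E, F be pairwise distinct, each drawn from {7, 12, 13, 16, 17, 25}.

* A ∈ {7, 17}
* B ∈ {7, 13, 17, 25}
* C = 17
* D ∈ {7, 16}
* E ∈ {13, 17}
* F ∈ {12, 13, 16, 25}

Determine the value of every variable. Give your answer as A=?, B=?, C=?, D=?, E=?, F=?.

C must be 17 (only option left). Strike 17 from A, B, E.
E must be 13 (only option left). Remove 13 from B, F.
That leaves A = 7. Eliminate 7 elsewhere: B, D.
B has just one choice, so B = 25. Strike 25 from F.
That leaves D = 16. Eliminate 16 elsewhere: F.
F's domain is down to {12}, so F = 12.

A=7, B=25, C=17, D=16, E=13, F=12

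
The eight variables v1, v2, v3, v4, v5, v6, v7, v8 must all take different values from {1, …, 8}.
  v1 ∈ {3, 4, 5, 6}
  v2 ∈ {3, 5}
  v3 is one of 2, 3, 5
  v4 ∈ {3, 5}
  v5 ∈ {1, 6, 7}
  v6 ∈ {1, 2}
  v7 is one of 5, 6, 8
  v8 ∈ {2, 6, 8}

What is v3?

2

The 8 variables draw from only 8 values {1, 2, 3, 4, 5, 6, 7, 8}, so each is used; only v1 can be 4, hence v1 = 4.
The 7 still-open variables draw from only 7 values {1, 2, 3, 5, 6, 7, 8}, so each is used; only v5 can be 7, hence v5 = 7.
The 6 still-open variables draw from only 6 values {1, 2, 3, 5, 6, 8}, so each is used; only v6 can be 1, hence v6 = 1.
v2 and v4 share exactly the 2 values {3, 5}; by pigeonhole those values go to them, so strike 3, 5 from v3, v7.
So v3 = 2.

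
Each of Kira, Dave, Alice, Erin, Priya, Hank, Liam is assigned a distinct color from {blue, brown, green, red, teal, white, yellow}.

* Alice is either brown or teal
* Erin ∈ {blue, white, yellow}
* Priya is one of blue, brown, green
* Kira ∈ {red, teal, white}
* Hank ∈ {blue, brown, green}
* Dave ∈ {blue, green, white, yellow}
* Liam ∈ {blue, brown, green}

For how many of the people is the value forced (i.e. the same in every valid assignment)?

The 7 variables together cover exactly {blue, brown, green, red, teal, white, yellow} — 7 values for 7 variables — and red appears only in Kira's list, so Kira = red.
The 6 still-open variables together cover exactly {blue, brown, green, teal, white, yellow} — 6 values for 6 variables — and teal appears only in Alice's list, so Alice = teal.
The 3 variables Priya, Hank, Liam are confined to {blue, brown, green}, which locks those values in; drop them from Dave, Erin.
Determined: Kira=red, Alice=teal. The other people each still have more than one consistent value. That makes 2.

2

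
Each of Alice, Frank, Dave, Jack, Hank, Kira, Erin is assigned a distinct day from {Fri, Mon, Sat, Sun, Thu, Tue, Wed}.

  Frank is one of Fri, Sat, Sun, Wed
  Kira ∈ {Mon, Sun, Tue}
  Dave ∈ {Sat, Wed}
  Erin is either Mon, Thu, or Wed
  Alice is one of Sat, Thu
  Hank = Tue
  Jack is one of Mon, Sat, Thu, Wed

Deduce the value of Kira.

Sun

Hank's domain is down to {Tue}, so Hank = Tue. Strike Tue from Kira.
The 6 still-open variables draw from only 6 values {Fri, Mon, Sat, Sun, Thu, Wed}, so each is used; only Frank can be Fri, hence Frank = Fri.
The 5 still-open variables together cover exactly {Mon, Sat, Sun, Thu, Wed} — 5 values for 5 variables — and Sun appears only in Kira's list, so Kira = Sun.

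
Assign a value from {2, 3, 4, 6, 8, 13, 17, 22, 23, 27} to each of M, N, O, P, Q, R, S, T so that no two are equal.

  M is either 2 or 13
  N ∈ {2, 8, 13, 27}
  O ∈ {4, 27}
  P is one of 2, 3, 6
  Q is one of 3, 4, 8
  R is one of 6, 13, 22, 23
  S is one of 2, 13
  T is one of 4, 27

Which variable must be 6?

P

M and S share exactly the 2 values {2, 13}; by pigeonhole those values go to them, so strike 2, 13 from N, P, R.
O and T between them cover only {4, 27} — a naked pair. Remove those values from N, Q.
N's domain is down to {8}, so N = 8. Eliminate 8 elsewhere: Q.
Q's domain is down to {3}, so Q = 3. Strike 3 from P.
So 6 goes to P.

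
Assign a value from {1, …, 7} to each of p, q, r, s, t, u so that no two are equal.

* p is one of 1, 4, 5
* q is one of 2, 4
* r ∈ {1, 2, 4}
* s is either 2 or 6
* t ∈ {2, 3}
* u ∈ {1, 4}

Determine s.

6

The 6 variables together cover exactly {1, 2, 3, 4, 5, 6} — 6 values for 6 variables — and 3 appears only in t's list, so t = 3.
The 5 still-open variables together cover exactly {1, 2, 4, 5, 6} — 5 values for 5 variables — and 5 appears only in p's list, so p = 5.
The 4 still-open variables together cover exactly {1, 2, 4, 6} — 4 values for 4 variables — and 6 appears only in s's list, so s = 6.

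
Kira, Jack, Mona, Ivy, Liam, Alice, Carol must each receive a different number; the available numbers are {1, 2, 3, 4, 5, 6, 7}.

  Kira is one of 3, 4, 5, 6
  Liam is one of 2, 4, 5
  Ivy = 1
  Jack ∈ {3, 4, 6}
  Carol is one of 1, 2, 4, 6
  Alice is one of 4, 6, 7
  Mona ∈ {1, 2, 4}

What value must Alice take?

Ivy must be 1 (only option left). Remove 1 from Mona, Carol.
Among the 6 still-open variables, 7 fits only Alice (and all 6 values in {2, 3, 4, 5, 6, 7} must be used), so Alice = 7.

7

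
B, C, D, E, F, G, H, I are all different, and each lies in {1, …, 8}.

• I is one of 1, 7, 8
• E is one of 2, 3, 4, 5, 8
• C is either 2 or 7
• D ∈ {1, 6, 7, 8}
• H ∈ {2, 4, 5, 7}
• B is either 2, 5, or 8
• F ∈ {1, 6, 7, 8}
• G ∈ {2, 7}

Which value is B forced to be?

5

The 8 variables draw from only 8 values {1, 2, 3, 4, 5, 6, 7, 8}, so each is used; only E can be 3, hence E = 3.
The 7 still-open variables together cover exactly {1, 2, 4, 5, 6, 7, 8} — 7 values for 7 variables — and 4 appears only in H's list, so H = 4.
Among the 6 still-open variables, 5 fits only B (and all 6 values in {1, 2, 5, 6, 7, 8} must be used), so B = 5.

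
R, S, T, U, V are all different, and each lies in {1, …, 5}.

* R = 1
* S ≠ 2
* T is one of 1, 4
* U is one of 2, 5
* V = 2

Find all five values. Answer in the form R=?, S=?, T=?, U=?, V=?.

R's domain is down to {1}, so R = 1. Strike 1 from S, T.
T's domain is down to {4}, so T = 4. Remove 4 from S.
V's domain is down to {2}, so V = 2. Eliminate 2 elsewhere: U.
That leaves U = 5. Remove 5 from S.
That leaves S = 3.

R=1, S=3, T=4, U=5, V=2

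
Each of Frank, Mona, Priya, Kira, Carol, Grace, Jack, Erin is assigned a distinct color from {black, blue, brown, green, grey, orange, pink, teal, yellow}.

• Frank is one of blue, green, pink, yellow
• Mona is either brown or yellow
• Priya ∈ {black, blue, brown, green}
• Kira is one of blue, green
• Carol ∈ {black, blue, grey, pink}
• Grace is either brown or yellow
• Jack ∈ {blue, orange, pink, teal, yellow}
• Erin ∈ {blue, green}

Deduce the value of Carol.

The 2 variables Mona and Grace are confined to {brown, yellow}, which locks those values in; drop them from Frank, Priya, Jack.
Kira and Erin share exactly the 2 values {blue, green}; by pigeonhole those values go to them, so strike blue, green from Frank, Priya, Carol, Jack.
Frank must be pink (only option left). Strike pink from Carol, Jack.
Priya has just one choice, so Priya = black. Eliminate black elsewhere: Carol.
So Carol = grey.

grey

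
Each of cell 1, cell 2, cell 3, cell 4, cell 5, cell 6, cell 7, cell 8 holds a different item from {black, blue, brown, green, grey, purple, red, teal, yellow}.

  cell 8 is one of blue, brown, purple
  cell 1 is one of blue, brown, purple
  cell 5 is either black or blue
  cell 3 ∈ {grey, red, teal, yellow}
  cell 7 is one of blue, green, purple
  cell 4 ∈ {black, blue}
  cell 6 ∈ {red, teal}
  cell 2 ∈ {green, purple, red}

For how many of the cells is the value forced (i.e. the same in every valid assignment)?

3

The 2 variables cell 4 and cell 5 are confined to {black, blue}, which locks those values in; drop them from cell 1, cell 7, cell 8.
The 2 variables cell 1 and cell 8 are confined to {brown, purple}, which locks those values in; drop them from cell 2, cell 7.
cell 7 has just one choice, so cell 7 = green. Strike green from cell 2.
cell 2's domain is down to {red}, so cell 2 = red. Remove red from cell 3, cell 6.
cell 6 must be teal (only option left). Remove teal from cell 3.
Determined: cell 2=red, cell 6=teal, cell 7=green. The other cells each still have more than one consistent value. That makes 3.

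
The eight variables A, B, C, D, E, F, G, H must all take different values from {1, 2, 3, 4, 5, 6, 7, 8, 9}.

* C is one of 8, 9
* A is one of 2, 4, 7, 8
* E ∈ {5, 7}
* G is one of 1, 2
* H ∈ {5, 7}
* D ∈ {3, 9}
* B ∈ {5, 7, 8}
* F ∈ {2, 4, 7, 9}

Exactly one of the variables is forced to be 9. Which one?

The 8 variables together cover exactly {1, 2, 3, 4, 5, 7, 8, 9} — 8 values for 8 variables — and 1 appears only in G's list, so G = 1.
The 7 still-open variables together cover exactly {2, 3, 4, 5, 7, 8, 9} — 7 values for 7 variables — and 3 appears only in D's list, so D = 3.
The 2 variables E and H are confined to {5, 7}, which locks those values in; drop them from A, B, F.
That leaves B = 8. So A, C can't be 8.
So 9 goes to C.

C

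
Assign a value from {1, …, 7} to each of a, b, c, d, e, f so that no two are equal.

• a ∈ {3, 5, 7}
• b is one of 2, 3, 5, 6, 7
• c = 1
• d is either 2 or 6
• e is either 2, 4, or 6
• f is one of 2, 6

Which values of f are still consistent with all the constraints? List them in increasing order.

c has just one choice, so c = 1.
d and f between them cover only {2, 6} — a naked pair. Remove those values from b, e.
e must be 4 (only option left).
No further eliminations apply; f can still be any of 2, 6.

2, 6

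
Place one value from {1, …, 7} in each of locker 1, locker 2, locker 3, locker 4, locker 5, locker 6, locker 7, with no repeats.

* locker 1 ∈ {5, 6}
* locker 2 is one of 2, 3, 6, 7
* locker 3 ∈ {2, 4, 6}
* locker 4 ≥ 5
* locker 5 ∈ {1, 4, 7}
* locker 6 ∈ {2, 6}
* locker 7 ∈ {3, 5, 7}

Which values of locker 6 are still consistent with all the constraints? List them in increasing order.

Among the 7 variables, 1 fits only locker 5 (and all 7 values in {1, 2, 3, 4, 5, 6, 7} must be used), so locker 5 = 1.
The 6 still-open variables together cover exactly {2, 3, 4, 5, 6, 7} — 6 values for 6 variables — and 4 appears only in locker 3's list, so locker 3 = 4.
No further eliminations apply; locker 6 can still be any of 2, 6.

2, 6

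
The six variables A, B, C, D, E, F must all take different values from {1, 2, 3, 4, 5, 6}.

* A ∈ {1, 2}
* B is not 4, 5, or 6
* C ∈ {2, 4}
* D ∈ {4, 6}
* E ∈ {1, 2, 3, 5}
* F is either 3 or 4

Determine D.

The 6 variables together cover exactly {1, 2, 3, 4, 5, 6} — 6 values for 6 variables — and 5 appears only in E's list, so E = 5.
The 5 still-open variables together cover exactly {1, 2, 3, 4, 6} — 5 values for 5 variables — and 6 appears only in D's list, so D = 6.

6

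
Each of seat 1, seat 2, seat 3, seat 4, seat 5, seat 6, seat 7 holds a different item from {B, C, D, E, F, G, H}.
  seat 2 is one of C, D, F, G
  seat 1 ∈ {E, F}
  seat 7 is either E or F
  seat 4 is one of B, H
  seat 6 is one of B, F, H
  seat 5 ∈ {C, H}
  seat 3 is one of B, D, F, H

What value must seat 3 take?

Among the 7 variables, G fits only seat 2 (and all 7 values in {B, C, D, E, F, G, H} must be used), so seat 2 = G.
Among the 6 still-open variables, C fits only seat 5 (and all 6 values in {B, C, D, E, F, H} must be used), so seat 5 = C.
The 5 still-open variables together cover exactly {B, D, E, F, H} — 5 values for 5 variables — and D appears only in seat 3's list, so seat 3 = D.

D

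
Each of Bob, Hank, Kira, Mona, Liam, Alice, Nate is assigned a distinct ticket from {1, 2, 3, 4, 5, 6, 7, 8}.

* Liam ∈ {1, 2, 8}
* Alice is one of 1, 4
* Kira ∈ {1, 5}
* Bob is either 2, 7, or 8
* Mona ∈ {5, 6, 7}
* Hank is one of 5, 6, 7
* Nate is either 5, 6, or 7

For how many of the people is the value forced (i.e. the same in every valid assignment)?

2

The 7 variables together cover exactly {1, 2, 4, 5, 6, 7, 8} — 7 values for 7 variables — and 4 appears only in Alice's list, so Alice = 4.
The 3 variables Hank, Mona, Nate are confined to {5, 6, 7}, which locks those values in; drop them from Bob, Kira.
Kira has just one choice, so Kira = 1. Strike 1 from Liam.
Determined: Kira=1, Alice=4. The other people each still have more than one consistent value. That makes 2.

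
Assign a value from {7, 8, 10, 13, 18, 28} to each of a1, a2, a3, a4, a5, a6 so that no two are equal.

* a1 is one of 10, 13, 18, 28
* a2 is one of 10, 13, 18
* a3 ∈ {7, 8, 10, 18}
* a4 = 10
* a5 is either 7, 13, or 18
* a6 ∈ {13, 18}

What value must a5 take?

a4 has just one choice, so a4 = 10. Eliminate 10 elsewhere: a1, a2, a3.
The 5 still-open variables draw from only 5 values {7, 8, 13, 18, 28}, so each is used; only a3 can be 8, hence a3 = 8.
Among the 4 still-open variables, 7 fits only a5 (and all 4 values in {7, 13, 18, 28} must be used), so a5 = 7.

7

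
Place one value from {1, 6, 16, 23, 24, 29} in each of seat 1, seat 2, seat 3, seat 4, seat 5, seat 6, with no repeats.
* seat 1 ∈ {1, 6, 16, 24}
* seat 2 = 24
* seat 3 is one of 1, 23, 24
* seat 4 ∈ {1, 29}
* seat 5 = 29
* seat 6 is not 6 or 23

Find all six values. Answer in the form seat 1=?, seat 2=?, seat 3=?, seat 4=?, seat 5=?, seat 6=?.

seat 2 must be 24 (only option left). Strike 24 from seat 1, seat 3, seat 6.
seat 5's domain is down to {29}, so seat 5 = 29. Strike 29 from seat 4, seat 6.
seat 4's domain is down to {1}, so seat 4 = 1. Strike 1 from seat 1, seat 3, seat 6.
seat 6's domain is down to {16}, so seat 6 = 16. Eliminate 16 elsewhere: seat 1.
seat 1's domain is down to {6}, so seat 1 = 6.
seat 3 has just one choice, so seat 3 = 23.

seat 1=6, seat 2=24, seat 3=23, seat 4=1, seat 5=29, seat 6=16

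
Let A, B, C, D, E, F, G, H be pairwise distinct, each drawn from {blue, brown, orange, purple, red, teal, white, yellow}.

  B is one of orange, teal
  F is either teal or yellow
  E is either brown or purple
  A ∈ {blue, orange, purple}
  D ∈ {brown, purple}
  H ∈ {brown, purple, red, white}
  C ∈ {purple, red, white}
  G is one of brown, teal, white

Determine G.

teal

The 8 variables together cover exactly {blue, brown, orange, purple, red, teal, white, yellow} — 8 values for 8 variables — and blue appears only in A's list, so A = blue.
The 7 still-open variables together cover exactly {brown, orange, purple, red, teal, white, yellow} — 7 values for 7 variables — and orange appears only in B's list, so B = orange.
Among the 6 still-open variables, yellow fits only F (and all 6 values in {brown, purple, red, teal, white, yellow} must be used), so F = yellow.
Among the 5 still-open variables, teal fits only G (and all 5 values in {brown, purple, red, teal, white} must be used), so G = teal.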